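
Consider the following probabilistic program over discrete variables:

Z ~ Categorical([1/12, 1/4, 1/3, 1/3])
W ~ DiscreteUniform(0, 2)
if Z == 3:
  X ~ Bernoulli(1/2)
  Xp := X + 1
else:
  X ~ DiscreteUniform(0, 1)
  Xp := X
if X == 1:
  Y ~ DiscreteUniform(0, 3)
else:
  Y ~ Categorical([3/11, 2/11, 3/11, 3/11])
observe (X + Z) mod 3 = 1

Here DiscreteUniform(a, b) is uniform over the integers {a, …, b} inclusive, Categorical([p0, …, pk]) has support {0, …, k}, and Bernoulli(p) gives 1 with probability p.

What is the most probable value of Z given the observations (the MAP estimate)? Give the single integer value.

argmax_v P(Z = v | obs) = 3

Enumerate traces; 36 have nonzero weight after conditioning:
  (Z=0, W=0, X=1, Y=0) weight 1/288
  (Z=0, W=0, X=1, Y=1) weight 1/288
  (Z=0, W=0, X=1, Y=2) weight 1/288
  (Z=0, W=0, X=1, Y=3) weight 1/288
  (Z=0, W=1, X=1, Y=0) weight 1/288
  (Z=0, W=1, X=1, Y=1) weight 1/288
  (Z=0, W=1, X=1, Y=2) weight 1/288
  (Z=0, W=1, X=1, Y=3) weight 1/288
  (Z=1, W=0, X=0, Y=0) weight 1/88
  (Z=3, W=0, X=1, Y=0) weight 1/72
  … 26 more
Group by Z:
  weight(Z=0) = 1/24
  weight(Z=1) = 1/8
  weight(Z=3) = 1/6
Total weight = 1/24 + 1/8 + 1/6 = 1/3
P(Z=0 | obs) = 1/24 / 1/3 = 1/8
P(Z=1 | obs) = 1/8 / 1/3 = 3/8
P(Z=3 | obs) = 1/6 / 1/3 = 1/2
argmax = 3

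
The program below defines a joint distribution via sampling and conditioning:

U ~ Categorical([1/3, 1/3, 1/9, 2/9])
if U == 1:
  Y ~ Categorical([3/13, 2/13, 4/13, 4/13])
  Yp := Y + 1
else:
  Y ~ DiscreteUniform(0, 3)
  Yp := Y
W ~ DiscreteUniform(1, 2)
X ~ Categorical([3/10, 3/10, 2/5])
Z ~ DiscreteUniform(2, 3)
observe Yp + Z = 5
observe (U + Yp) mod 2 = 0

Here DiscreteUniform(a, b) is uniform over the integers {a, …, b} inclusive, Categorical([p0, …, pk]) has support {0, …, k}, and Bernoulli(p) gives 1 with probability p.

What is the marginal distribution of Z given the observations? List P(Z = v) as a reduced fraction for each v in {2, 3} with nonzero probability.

Enumerate traces; 24 have nonzero weight after conditioning:
  (U=0, Y=2, W=1, X=0, Z=3) weight 1/160
  (U=0, Y=2, W=1, X=1, Z=3) weight 1/160
  (U=0, Y=2, W=1, X=2, Z=3) weight 1/120
  (U=0, Y=2, W=2, X=0, Z=3) weight 1/160
  (U=0, Y=2, W=2, X=1, Z=3) weight 1/160
  (U=0, Y=2, W=2, X=2, Z=3) weight 1/120
  (U=1, Y=2, W=1, X=0, Z=2) weight 1/130
  (U=1, Y=2, W=1, X=1, Z=2) weight 1/130
  … 16 more
Group by Z:
  weight(Z=2) = 37/468
  weight(Z=3) = 1/18
Total weight = 37/468 + 1/18 = 7/52
P(Z=2 | obs) = 37/468 / 7/52 = 37/63
P(Z=3 | obs) = 1/18 / 7/52 = 26/63

P(Z=2) = 37/63, P(Z=3) = 26/63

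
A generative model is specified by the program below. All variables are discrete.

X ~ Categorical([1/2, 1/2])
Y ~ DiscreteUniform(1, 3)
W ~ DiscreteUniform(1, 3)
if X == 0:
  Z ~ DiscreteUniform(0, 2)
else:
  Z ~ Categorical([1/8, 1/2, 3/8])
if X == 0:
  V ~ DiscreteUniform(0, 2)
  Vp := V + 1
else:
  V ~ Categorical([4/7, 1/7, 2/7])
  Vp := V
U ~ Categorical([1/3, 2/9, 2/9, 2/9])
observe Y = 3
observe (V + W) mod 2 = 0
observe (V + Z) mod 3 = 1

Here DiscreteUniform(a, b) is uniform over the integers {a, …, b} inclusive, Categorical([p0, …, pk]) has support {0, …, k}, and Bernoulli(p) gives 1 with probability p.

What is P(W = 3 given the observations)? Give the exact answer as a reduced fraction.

Enumerate traces; 32 have nonzero weight after conditioning:
  (X=0, Y=3, W=1, Z=0, V=1, U=0) weight 1/486
  (X=0, Y=3, W=1, Z=0, V=1, U=1) weight 1/729
  (X=0, Y=3, W=1, Z=0, V=1, U=2) weight 1/729
  (X=0, Y=3, W=1, Z=0, V=1, U=3) weight 1/729
  (X=0, Y=3, W=2, Z=1, V=0, U=0) weight 1/486
  (X=0, Y=3, W=2, Z=1, V=0, U=1) weight 1/729
  (X=0, Y=3, W=2, Z=1, V=0, U=2) weight 1/729
  (X=0, Y=3, W=2, Z=1, V=0, U=3) weight 1/729
  (X=0, Y=3, W=3, Z=0, V=1, U=0) weight 1/486
  … 23 more
Group by W:
  weight(W=1) = 65/9072
  weight(W=2) = 155/4536
  weight(W=3) = 65/9072
Total weight = 65/9072 + 155/4536 + 65/9072 = 55/1134
P(W=1 | obs) = 65/9072 / 55/1134 = 13/88
P(W=2 | obs) = 155/4536 / 55/1134 = 31/44
P(W=3 | obs) = 65/9072 / 55/1134 = 13/88

P(W = 3 | obs) = 13/88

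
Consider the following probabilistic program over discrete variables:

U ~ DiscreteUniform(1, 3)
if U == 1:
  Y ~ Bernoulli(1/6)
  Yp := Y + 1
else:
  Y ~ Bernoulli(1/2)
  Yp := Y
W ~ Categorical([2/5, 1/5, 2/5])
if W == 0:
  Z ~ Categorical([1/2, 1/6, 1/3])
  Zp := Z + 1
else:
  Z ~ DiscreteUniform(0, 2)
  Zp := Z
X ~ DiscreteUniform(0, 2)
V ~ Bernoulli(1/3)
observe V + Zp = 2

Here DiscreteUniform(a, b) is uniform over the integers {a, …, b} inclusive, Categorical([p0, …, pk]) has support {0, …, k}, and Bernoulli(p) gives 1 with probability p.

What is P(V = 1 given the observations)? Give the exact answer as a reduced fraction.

Enumerate traces; 108 have nonzero weight after conditioning:
  (U=1, Y=0, W=0, Z=0, X=0, V=1) weight 1/162
  (U=1, Y=0, W=0, Z=0, X=1, V=1) weight 1/162
  (U=1, Y=0, W=0, Z=0, X=2, V=1) weight 1/162
  (U=1, Y=0, W=0, Z=1, X=0, V=0) weight 1/243
  (U=1, Y=0, W=0, Z=1, X=1, V=0) weight 1/243
  (U=1, Y=0, W=0, Z=1, X=2, V=0) weight 1/243
  (U=1, Y=0, W=1, Z=1, X=0, V=1) weight 1/486
  (U=1, Y=0, W=1, Z=1, X=1, V=1) weight 1/486
  … 100 more
Group by V:
  weight(V=0) = 8/45
  weight(V=1) = 2/15
Total weight = 8/45 + 2/15 = 14/45
P(V=0 | obs) = 8/45 / 14/45 = 4/7
P(V=1 | obs) = 2/15 / 14/45 = 3/7

P(V = 1 | obs) = 3/7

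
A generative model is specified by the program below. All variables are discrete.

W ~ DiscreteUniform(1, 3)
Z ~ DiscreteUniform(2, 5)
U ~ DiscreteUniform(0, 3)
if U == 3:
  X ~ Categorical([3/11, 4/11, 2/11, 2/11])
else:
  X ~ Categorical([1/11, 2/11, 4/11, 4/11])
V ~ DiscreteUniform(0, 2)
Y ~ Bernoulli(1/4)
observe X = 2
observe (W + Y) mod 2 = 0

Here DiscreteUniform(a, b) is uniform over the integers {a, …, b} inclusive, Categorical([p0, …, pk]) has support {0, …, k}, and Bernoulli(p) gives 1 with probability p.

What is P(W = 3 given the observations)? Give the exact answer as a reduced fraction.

P(W = 3 | obs) = 1/5

Enumerate traces; 144 have nonzero weight after conditioning:
  (W=1, Z=2, U=0, X=2, V=0, Y=1) weight 1/1584
  (W=1, Z=2, U=0, X=2, V=1, Y=1) weight 1/1584
  (W=1, Z=2, U=0, X=2, V=2, Y=1) weight 1/1584
  (W=1, Z=2, U=1, X=2, V=0, Y=1) weight 1/1584
  (W=1, Z=2, U=1, X=2, V=1, Y=1) weight 1/1584
  (W=1, Z=2, U=1, X=2, V=2, Y=1) weight 1/1584
  (W=1, Z=2, U=2, X=2, V=0, Y=1) weight 1/1584
  (W=1, Z=2, U=2, X=2, V=1, Y=1) weight 1/1584
  (W=2, Z=2, U=0, X=2, V=0, Y=0) weight 1/528
  (W=3, Z=2, U=0, X=2, V=0, Y=1) weight 1/1584
  … 134 more
Group by W:
  weight(W=1) = 7/264
  weight(W=2) = 7/88
  weight(W=3) = 7/264
Total weight = 7/264 + 7/88 + 7/264 = 35/264
P(W=1 | obs) = 7/264 / 35/264 = 1/5
P(W=2 | obs) = 7/88 / 35/264 = 3/5
P(W=3 | obs) = 7/264 / 35/264 = 1/5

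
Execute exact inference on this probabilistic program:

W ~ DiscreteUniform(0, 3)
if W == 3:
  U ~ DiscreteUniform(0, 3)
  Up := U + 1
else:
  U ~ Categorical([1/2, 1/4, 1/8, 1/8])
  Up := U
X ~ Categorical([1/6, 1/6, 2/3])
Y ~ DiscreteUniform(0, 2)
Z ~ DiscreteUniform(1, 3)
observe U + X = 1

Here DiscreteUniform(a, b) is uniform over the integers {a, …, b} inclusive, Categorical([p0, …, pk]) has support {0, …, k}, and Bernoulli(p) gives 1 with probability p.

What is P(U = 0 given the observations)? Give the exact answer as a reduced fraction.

Enumerate traces; 72 have nonzero weight after conditioning:
  (W=0, U=0, X=1, Y=0, Z=1) weight 1/432
  (W=0, U=0, X=1, Y=0, Z=2) weight 1/432
  (W=0, U=0, X=1, Y=0, Z=3) weight 1/432
  (W=0, U=0, X=1, Y=1, Z=1) weight 1/432
  (W=0, U=0, X=1, Y=1, Z=2) weight 1/432
  (W=0, U=0, X=1, Y=1, Z=3) weight 1/432
  (W=0, U=0, X=1, Y=2, Z=1) weight 1/432
  (W=0, U=0, X=1, Y=2, Z=2) weight 1/432
  (W=0, U=1, X=0, Y=0, Z=1) weight 1/864
  … 63 more
Group by U:
  weight(U=0) = 7/96
  weight(U=1) = 1/24
Total weight = 7/96 + 1/24 = 11/96
P(U=0 | obs) = 7/96 / 11/96 = 7/11
P(U=1 | obs) = 1/24 / 11/96 = 4/11

P(U = 0 | obs) = 7/11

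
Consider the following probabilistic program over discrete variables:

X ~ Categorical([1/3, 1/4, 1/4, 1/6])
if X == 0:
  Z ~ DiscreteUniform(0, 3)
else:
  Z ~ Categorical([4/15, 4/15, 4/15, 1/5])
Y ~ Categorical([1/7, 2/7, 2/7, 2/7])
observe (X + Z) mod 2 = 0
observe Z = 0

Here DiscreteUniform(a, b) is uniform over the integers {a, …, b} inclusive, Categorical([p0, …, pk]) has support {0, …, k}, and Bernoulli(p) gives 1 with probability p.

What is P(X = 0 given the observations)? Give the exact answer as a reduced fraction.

Enumerate traces; 8 have nonzero weight after conditioning:
  (X=0, Z=0, Y=0) weight 1/84
  (X=0, Z=0, Y=1) weight 1/42
  (X=0, Z=0, Y=2) weight 1/42
  (X=0, Z=0, Y=3) weight 1/42
  (X=2, Z=0, Y=0) weight 1/105
  (X=2, Z=0, Y=1) weight 2/105
  (X=2, Z=0, Y=2) weight 2/105
  (X=2, Z=0, Y=3) weight 2/105
Group by X:
  weight(X=0) = 1/12
  weight(X=2) = 1/15
Total weight = 1/12 + 1/15 = 3/20
P(X=0 | obs) = 1/12 / 3/20 = 5/9
P(X=2 | obs) = 1/15 / 3/20 = 4/9

P(X = 0 | obs) = 5/9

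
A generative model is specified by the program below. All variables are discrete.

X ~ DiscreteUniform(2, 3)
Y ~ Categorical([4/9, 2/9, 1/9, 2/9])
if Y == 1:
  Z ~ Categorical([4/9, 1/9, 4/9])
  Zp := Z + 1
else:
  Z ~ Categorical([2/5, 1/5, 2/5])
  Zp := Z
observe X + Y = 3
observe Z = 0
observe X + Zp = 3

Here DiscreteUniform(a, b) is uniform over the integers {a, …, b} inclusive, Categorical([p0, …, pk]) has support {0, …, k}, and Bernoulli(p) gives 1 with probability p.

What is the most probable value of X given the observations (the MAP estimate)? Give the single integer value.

argmax_v P(X = v | obs) = 3

Enumerate traces; 2 have nonzero weight after conditioning:
  (X=2, Y=1, Z=0) weight 4/81
  (X=3, Y=0, Z=0) weight 4/45
Group by X:
  weight(X=2) = 4/81
  weight(X=3) = 4/45
Total weight = 4/81 + 4/45 = 56/405
P(X=2 | obs) = 4/81 / 56/405 = 5/14
P(X=3 | obs) = 4/45 / 56/405 = 9/14
argmax = 3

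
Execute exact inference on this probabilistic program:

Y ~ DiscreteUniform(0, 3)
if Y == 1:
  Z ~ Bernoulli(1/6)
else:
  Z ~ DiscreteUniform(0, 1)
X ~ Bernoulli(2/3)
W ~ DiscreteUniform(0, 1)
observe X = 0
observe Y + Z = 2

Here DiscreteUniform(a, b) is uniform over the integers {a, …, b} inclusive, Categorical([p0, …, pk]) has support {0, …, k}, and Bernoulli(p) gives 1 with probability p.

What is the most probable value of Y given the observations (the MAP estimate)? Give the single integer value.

argmax_v P(Y = v | obs) = 2

Enumerate traces; 4 have nonzero weight after conditioning:
  (Y=1, Z=1, X=0, W=0) weight 1/144
  (Y=1, Z=1, X=0, W=1) weight 1/144
  (Y=2, Z=0, X=0, W=0) weight 1/48
  (Y=2, Z=0, X=0, W=1) weight 1/48
Group by Y:
  weight(Y=1) = 1/72
  weight(Y=2) = 1/24
Total weight = 1/72 + 1/24 = 1/18
P(Y=1 | obs) = 1/72 / 1/18 = 1/4
P(Y=2 | obs) = 1/24 / 1/18 = 3/4
argmax = 2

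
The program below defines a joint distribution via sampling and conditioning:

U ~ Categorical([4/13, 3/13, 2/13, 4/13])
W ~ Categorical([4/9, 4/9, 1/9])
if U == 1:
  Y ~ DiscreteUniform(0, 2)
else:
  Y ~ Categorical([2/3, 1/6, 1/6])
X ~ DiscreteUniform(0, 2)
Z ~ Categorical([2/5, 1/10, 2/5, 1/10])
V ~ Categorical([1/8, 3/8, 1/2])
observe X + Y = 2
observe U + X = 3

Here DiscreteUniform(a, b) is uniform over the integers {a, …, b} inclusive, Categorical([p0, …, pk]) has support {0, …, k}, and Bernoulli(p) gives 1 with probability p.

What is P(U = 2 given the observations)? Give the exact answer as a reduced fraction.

P(U = 2 | obs) = 1/6

Enumerate traces; 108 have nonzero weight after conditioning:
  (U=1, W=0, Y=0, X=2, Z=0, V=0) weight 1/1755
  (U=1, W=0, Y=0, X=2, Z=0, V=1) weight 1/585
  (U=1, W=0, Y=0, X=2, Z=0, V=2) weight 4/1755
  (U=1, W=0, Y=0, X=2, Z=1, V=0) weight 1/7020
  (U=1, W=0, Y=0, X=2, Z=1, V=1) weight 1/2340
  (U=1, W=0, Y=0, X=2, Z=1, V=2) weight 1/1755
  (U=1, W=0, Y=0, X=2, Z=2, V=0) weight 1/1755
  (U=1, W=0, Y=0, X=2, Z=2, V=1) weight 1/585
  (U=2, W=0, Y=1, X=1, Z=0, V=0) weight 1/5265
  (U=3, W=0, Y=2, X=0, Z=0, V=0) weight 2/5265
  … 98 more
Group by U:
  weight(U=1) = 1/39
  weight(U=2) = 1/117
  weight(U=3) = 2/117
Total weight = 1/39 + 1/117 + 2/117 = 2/39
P(U=1 | obs) = 1/39 / 2/39 = 1/2
P(U=2 | obs) = 1/117 / 2/39 = 1/6
P(U=3 | obs) = 2/117 / 2/39 = 1/3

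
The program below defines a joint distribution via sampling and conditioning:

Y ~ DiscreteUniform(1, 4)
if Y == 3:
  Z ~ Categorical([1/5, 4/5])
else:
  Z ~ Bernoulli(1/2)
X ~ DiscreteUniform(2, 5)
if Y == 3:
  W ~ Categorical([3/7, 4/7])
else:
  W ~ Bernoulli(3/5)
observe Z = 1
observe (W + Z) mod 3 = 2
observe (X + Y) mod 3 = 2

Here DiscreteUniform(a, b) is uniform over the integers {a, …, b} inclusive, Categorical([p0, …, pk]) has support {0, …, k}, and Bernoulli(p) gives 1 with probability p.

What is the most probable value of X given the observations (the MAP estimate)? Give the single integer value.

argmax_v P(X = v | obs) = 4

Enumerate traces; 5 have nonzero weight after conditioning:
  (Y=1, Z=1, X=4, W=1) weight 3/160
  (Y=2, Z=1, X=3, W=1) weight 3/160
  (Y=3, Z=1, X=2, W=1) weight 1/35
  (Y=3, Z=1, X=5, W=1) weight 1/35
  (Y=4, Z=1, X=4, W=1) weight 3/160
Group by X:
  weight(X=2) = 1/35
  weight(X=3) = 3/160
  weight(X=4) = 3/80
  weight(X=5) = 1/35
Total weight = 1/35 + 3/160 + 3/80 + 1/35 = 127/1120
P(X=2 | obs) = 1/35 / 127/1120 = 32/127
P(X=3 | obs) = 3/160 / 127/1120 = 21/127
P(X=4 | obs) = 3/80 / 127/1120 = 42/127
P(X=5 | obs) = 1/35 / 127/1120 = 32/127
argmax = 4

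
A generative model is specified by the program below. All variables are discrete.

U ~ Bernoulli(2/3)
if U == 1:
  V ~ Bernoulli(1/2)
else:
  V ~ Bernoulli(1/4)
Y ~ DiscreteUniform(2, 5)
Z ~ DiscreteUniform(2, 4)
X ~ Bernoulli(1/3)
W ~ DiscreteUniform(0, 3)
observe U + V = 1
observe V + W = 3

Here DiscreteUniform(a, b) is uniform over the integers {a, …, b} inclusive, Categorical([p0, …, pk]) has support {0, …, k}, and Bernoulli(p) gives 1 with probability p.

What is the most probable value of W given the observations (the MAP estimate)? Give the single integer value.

Enumerate traces; 48 have nonzero weight after conditioning:
  (U=0, V=1, Y=2, Z=2, X=0, W=2) weight 1/864
  (U=0, V=1, Y=2, Z=2, X=1, W=2) weight 1/1728
  (U=0, V=1, Y=2, Z=3, X=0, W=2) weight 1/864
  (U=0, V=1, Y=2, Z=3, X=1, W=2) weight 1/1728
  (U=0, V=1, Y=2, Z=4, X=0, W=2) weight 1/864
  (U=0, V=1, Y=2, Z=4, X=1, W=2) weight 1/1728
  (U=0, V=1, Y=3, Z=2, X=0, W=2) weight 1/864
  (U=0, V=1, Y=3, Z=2, X=1, W=2) weight 1/1728
  (U=1, V=0, Y=2, Z=2, X=0, W=3) weight 1/216
  … 39 more
Group by W:
  weight(W=2) = 1/48
  weight(W=3) = 1/12
Total weight = 1/48 + 1/12 = 5/48
P(W=2 | obs) = 1/48 / 5/48 = 1/5
P(W=3 | obs) = 1/12 / 5/48 = 4/5
argmax = 3

argmax_v P(W = v | obs) = 3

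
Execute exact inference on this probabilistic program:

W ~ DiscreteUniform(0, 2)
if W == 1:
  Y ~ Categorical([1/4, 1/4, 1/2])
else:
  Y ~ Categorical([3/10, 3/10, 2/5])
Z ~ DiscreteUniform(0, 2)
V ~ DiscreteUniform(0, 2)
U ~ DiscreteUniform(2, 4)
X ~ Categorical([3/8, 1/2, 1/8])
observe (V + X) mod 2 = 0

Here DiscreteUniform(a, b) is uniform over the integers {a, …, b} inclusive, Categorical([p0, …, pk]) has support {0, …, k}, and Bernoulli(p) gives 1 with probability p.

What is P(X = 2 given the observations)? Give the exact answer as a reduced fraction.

P(X = 2 | obs) = 1/6

Enumerate traces; 405 have nonzero weight after conditioning:
  (W=0, Y=0, Z=0, V=0, U=2, X=0) weight 1/720
  (W=0, Y=0, Z=0, V=0, U=2, X=2) weight 1/2160
  (W=0, Y=0, Z=0, V=0, U=3, X=0) weight 1/720
  (W=0, Y=0, Z=0, V=0, U=3, X=2) weight 1/2160
  (W=0, Y=0, Z=0, V=0, U=4, X=0) weight 1/720
  (W=0, Y=0, Z=0, V=0, U=4, X=2) weight 1/2160
  (W=0, Y=0, Z=0, V=1, U=2, X=1) weight 1/540
  (W=0, Y=0, Z=0, V=1, U=3, X=1) weight 1/540
  … 397 more
Group by X:
  weight(X=0) = 1/4
  weight(X=1) = 1/6
  weight(X=2) = 1/12
Total weight = 1/4 + 1/6 + 1/12 = 1/2
P(X=0 | obs) = 1/4 / 1/2 = 1/2
P(X=1 | obs) = 1/6 / 1/2 = 1/3
P(X=2 | obs) = 1/12 / 1/2 = 1/6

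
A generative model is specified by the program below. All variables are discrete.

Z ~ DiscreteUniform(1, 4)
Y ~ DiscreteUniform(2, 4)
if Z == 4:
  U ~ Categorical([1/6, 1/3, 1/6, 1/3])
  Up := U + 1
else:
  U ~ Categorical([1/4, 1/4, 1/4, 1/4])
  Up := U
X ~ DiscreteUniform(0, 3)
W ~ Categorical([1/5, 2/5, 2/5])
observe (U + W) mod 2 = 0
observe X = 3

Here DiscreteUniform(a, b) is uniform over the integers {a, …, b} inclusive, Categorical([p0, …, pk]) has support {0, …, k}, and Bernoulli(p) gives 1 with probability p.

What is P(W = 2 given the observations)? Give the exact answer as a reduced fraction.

P(W = 2 | obs) = 22/59

Enumerate traces; 72 have nonzero weight after conditioning:
  (Z=1, Y=2, U=0, X=3, W=0) weight 1/960
  (Z=1, Y=2, U=0, X=3, W=2) weight 1/480
  (Z=1, Y=2, U=1, X=3, W=1) weight 1/480
  (Z=1, Y=2, U=2, X=3, W=0) weight 1/960
  (Z=1, Y=2, U=2, X=3, W=2) weight 1/480
  (Z=1, Y=2, U=3, X=3, W=1) weight 1/480
  (Z=1, Y=3, U=0, X=3, W=0) weight 1/960
  (Z=1, Y=3, U=0, X=3, W=2) weight 1/480
  … 64 more
Group by W:
  weight(W=0) = 11/480
  weight(W=1) = 13/240
  weight(W=2) = 11/240
Total weight = 11/480 + 13/240 + 11/240 = 59/480
P(W=0 | obs) = 11/480 / 59/480 = 11/59
P(W=1 | obs) = 13/240 / 59/480 = 26/59
P(W=2 | obs) = 11/240 / 59/480 = 22/59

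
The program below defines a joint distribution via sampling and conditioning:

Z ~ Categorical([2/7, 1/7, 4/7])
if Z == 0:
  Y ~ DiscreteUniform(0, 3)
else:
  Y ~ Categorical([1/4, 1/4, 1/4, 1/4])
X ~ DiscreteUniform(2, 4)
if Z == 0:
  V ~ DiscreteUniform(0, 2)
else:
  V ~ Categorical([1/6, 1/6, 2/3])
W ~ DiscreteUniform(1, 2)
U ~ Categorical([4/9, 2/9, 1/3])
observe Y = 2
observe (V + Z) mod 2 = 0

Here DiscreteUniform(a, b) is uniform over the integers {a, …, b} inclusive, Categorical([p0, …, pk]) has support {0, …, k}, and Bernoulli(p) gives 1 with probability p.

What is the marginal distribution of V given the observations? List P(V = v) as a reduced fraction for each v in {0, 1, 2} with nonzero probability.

Enumerate traces; 90 have nonzero weight after conditioning:
  (Z=0, Y=2, X=2, V=0, W=1, U=0) weight 1/567
  (Z=0, Y=2, X=2, V=0, W=1, U=1) weight 1/1134
  (Z=0, Y=2, X=2, V=0, W=1, U=2) weight 1/756
  (Z=0, Y=2, X=2, V=0, W=2, U=0) weight 1/567
  (Z=0, Y=2, X=2, V=0, W=2, U=1) weight 1/1134
  (Z=0, Y=2, X=2, V=0, W=2, U=2) weight 1/756
  (Z=0, Y=2, X=2, V=2, W=1, U=0) weight 1/567
  (Z=0, Y=2, X=2, V=2, W=1, U=1) weight 1/1134
  (Z=1, Y=2, X=2, V=1, W=1, U=0) weight 1/2268
  … 81 more
Group by V:
  weight(V=0) = 1/21
  weight(V=1) = 1/168
  weight(V=2) = 5/42
Total weight = 1/21 + 1/168 + 5/42 = 29/168
P(V=0 | obs) = 1/21 / 29/168 = 8/29
P(V=1 | obs) = 1/168 / 29/168 = 1/29
P(V=2 | obs) = 5/42 / 29/168 = 20/29

P(V=0) = 8/29, P(V=1) = 1/29, P(V=2) = 20/29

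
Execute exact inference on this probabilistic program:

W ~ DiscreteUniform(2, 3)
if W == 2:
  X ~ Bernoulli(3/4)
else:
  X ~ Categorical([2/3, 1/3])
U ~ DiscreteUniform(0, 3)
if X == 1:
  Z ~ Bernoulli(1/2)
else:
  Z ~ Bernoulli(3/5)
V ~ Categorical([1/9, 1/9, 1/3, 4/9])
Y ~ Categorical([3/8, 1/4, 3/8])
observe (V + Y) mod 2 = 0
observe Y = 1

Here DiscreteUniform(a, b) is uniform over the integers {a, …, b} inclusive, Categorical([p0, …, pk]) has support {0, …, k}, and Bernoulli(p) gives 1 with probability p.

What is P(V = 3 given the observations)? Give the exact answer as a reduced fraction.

Enumerate traces; 64 have nonzero weight after conditioning:
  (W=2, X=0, U=0, Z=0, V=1, Y=1) weight 1/2880
  (W=2, X=0, U=0, Z=0, V=3, Y=1) weight 1/720
  (W=2, X=0, U=0, Z=1, V=1, Y=1) weight 1/1920
  (W=2, X=0, U=0, Z=1, V=3, Y=1) weight 1/480
  (W=2, X=0, U=1, Z=0, V=1, Y=1) weight 1/2880
  (W=2, X=0, U=1, Z=0, V=3, Y=1) weight 1/720
  (W=2, X=0, U=1, Z=1, V=1, Y=1) weight 1/1920
  (W=2, X=0, U=1, Z=1, V=3, Y=1) weight 1/480
  … 56 more
Group by V:
  weight(V=1) = 1/36
  weight(V=3) = 1/9
Total weight = 1/36 + 1/9 = 5/36
P(V=1 | obs) = 1/36 / 5/36 = 1/5
P(V=3 | obs) = 1/9 / 5/36 = 4/5

P(V = 3 | obs) = 4/5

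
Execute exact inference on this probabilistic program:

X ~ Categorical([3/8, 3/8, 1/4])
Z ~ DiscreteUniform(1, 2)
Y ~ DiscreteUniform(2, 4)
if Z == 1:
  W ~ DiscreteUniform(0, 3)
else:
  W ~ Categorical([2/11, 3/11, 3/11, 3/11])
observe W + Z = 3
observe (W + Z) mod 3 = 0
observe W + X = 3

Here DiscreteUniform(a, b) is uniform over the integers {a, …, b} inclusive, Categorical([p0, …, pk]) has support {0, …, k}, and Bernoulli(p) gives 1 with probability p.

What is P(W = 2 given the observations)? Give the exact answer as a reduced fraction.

Enumerate traces; 6 have nonzero weight after conditioning:
  (X=1, Z=1, Y=2, W=2) weight 1/64
  (X=1, Z=1, Y=3, W=2) weight 1/64
  (X=1, Z=1, Y=4, W=2) weight 1/64
  (X=2, Z=2, Y=2, W=1) weight 1/88
  (X=2, Z=2, Y=3, W=1) weight 1/88
  (X=2, Z=2, Y=4, W=1) weight 1/88
Group by W:
  weight(W=1) = 3/88
  weight(W=2) = 3/64
Total weight = 3/88 + 3/64 = 57/704
P(W=1 | obs) = 3/88 / 57/704 = 8/19
P(W=2 | obs) = 3/64 / 57/704 = 11/19

P(W = 2 | obs) = 11/19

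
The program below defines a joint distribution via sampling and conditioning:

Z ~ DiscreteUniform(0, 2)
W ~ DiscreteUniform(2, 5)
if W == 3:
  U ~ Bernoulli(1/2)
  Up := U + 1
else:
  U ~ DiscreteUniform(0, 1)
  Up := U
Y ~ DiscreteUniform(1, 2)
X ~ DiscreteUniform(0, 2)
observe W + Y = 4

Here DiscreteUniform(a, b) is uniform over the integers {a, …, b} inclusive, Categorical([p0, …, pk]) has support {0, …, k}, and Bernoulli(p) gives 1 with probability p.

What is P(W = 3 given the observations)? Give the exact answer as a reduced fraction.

Enumerate traces; 36 have nonzero weight after conditioning:
  (Z=0, W=2, U=0, Y=2, X=0) weight 1/144
  (Z=0, W=2, U=0, Y=2, X=1) weight 1/144
  (Z=0, W=2, U=0, Y=2, X=2) weight 1/144
  (Z=0, W=2, U=1, Y=2, X=0) weight 1/144
  (Z=0, W=2, U=1, Y=2, X=1) weight 1/144
  (Z=0, W=2, U=1, Y=2, X=2) weight 1/144
  (Z=0, W=3, U=0, Y=1, X=0) weight 1/144
  (Z=0, W=3, U=0, Y=1, X=1) weight 1/144
  … 28 more
Group by W:
  weight(W=2) = 1/8
  weight(W=3) = 1/8
Total weight = 1/8 + 1/8 = 1/4
P(W=2 | obs) = 1/8 / 1/4 = 1/2
P(W=3 | obs) = 1/8 / 1/4 = 1/2

P(W = 3 | obs) = 1/2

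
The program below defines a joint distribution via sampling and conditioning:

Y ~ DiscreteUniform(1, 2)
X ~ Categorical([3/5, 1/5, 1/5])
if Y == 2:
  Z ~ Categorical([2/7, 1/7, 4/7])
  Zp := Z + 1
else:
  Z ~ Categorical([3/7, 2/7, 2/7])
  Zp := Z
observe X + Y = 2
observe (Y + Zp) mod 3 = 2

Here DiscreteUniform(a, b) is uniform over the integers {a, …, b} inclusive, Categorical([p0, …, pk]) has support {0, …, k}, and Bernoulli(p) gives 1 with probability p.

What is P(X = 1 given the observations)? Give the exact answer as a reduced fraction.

P(X = 1 | obs) = 1/7

Enumerate traces; 2 have nonzero weight after conditioning:
  (Y=1, X=1, Z=1) weight 1/35
  (Y=2, X=0, Z=2) weight 6/35
Group by X:
  weight(X=0) = 6/35
  weight(X=1) = 1/35
Total weight = 6/35 + 1/35 = 1/5
P(X=0 | obs) = 6/35 / 1/5 = 6/7
P(X=1 | obs) = 1/35 / 1/5 = 1/7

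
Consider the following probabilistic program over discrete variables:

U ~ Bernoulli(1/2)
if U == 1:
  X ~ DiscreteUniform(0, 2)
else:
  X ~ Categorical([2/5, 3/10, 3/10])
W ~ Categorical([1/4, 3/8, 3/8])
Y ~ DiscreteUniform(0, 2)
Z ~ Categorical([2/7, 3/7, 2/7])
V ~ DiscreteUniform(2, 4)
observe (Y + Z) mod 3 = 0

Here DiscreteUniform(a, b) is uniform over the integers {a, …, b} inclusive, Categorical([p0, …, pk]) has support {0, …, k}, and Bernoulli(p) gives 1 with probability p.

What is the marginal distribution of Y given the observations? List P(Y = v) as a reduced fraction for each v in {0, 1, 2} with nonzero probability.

Enumerate traces; 162 have nonzero weight after conditioning:
  (U=0, X=0, W=0, Y=0, Z=0, V=2) weight 1/630
  (U=0, X=0, W=0, Y=0, Z=0, V=3) weight 1/630
  (U=0, X=0, W=0, Y=0, Z=0, V=4) weight 1/630
  (U=0, X=0, W=0, Y=1, Z=2, V=2) weight 1/630
  (U=0, X=0, W=0, Y=1, Z=2, V=3) weight 1/630
  (U=0, X=0, W=0, Y=1, Z=2, V=4) weight 1/630
  (U=0, X=0, W=0, Y=2, Z=1, V=2) weight 1/420
  (U=0, X=0, W=0, Y=2, Z=1, V=3) weight 1/420
  … 154 more
Group by Y:
  weight(Y=0) = 2/21
  weight(Y=1) = 2/21
  weight(Y=2) = 1/7
Total weight = 2/21 + 2/21 + 1/7 = 1/3
P(Y=0 | obs) = 2/21 / 1/3 = 2/7
P(Y=1 | obs) = 2/21 / 1/3 = 2/7
P(Y=2 | obs) = 1/7 / 1/3 = 3/7

P(Y=0) = 2/7, P(Y=1) = 2/7, P(Y=2) = 3/7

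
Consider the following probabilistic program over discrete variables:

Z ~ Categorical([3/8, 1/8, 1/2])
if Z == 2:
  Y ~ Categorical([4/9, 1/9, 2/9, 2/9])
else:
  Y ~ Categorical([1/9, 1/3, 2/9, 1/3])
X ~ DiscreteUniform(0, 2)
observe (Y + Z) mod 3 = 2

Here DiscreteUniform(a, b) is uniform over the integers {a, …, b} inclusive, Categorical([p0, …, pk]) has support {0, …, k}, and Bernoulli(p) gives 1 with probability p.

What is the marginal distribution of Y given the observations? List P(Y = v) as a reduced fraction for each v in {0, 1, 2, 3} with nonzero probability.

P(Y=0) = 16/33, P(Y=1) = 1/11, P(Y=2) = 2/11, P(Y=3) = 8/33

Enumerate traces; 12 have nonzero weight after conditioning:
  (Z=0, Y=2, X=0) weight 1/36
  (Z=0, Y=2, X=1) weight 1/36
  (Z=0, Y=2, X=2) weight 1/36
  (Z=1, Y=1, X=0) weight 1/72
  (Z=1, Y=1, X=1) weight 1/72
  (Z=1, Y=1, X=2) weight 1/72
  (Z=2, Y=0, X=0) weight 2/27
  (Z=2, Y=0, X=1) weight 2/27
  (Z=2, Y=3, X=0) weight 1/27
  … 3 more
Group by Y:
  weight(Y=0) = 2/9
  weight(Y=1) = 1/24
  weight(Y=2) = 1/12
  weight(Y=3) = 1/9
Total weight = 2/9 + 1/24 + 1/12 + 1/9 = 11/24
P(Y=0 | obs) = 2/9 / 11/24 = 16/33
P(Y=1 | obs) = 1/24 / 11/24 = 1/11
P(Y=2 | obs) = 1/12 / 11/24 = 2/11
P(Y=3 | obs) = 1/9 / 11/24 = 8/33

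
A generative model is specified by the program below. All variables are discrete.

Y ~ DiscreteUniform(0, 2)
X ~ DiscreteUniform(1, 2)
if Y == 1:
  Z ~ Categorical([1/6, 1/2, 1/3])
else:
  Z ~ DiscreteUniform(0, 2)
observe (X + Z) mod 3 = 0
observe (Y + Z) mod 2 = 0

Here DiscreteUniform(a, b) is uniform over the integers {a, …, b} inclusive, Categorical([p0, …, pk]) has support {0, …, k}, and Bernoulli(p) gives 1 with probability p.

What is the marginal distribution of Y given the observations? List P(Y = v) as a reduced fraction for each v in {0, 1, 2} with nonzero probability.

Enumerate traces; 3 have nonzero weight after conditioning:
  (Y=0, X=1, Z=2) weight 1/18
  (Y=1, X=2, Z=1) weight 1/12
  (Y=2, X=1, Z=2) weight 1/18
Group by Y:
  weight(Y=0) = 1/18
  weight(Y=1) = 1/12
  weight(Y=2) = 1/18
Total weight = 1/18 + 1/12 + 1/18 = 7/36
P(Y=0 | obs) = 1/18 / 7/36 = 2/7
P(Y=1 | obs) = 1/12 / 7/36 = 3/7
P(Y=2 | obs) = 1/18 / 7/36 = 2/7

P(Y=0) = 2/7, P(Y=1) = 3/7, P(Y=2) = 2/7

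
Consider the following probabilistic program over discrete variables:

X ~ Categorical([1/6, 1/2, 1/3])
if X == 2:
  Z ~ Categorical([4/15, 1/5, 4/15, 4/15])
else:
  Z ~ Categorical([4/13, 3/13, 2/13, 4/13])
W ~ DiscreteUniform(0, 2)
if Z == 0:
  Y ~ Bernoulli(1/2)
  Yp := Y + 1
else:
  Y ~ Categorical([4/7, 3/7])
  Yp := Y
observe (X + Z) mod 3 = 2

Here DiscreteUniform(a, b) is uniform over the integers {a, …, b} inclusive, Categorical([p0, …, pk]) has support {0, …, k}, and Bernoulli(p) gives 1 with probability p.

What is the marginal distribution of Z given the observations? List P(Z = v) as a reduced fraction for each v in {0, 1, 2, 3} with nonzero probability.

P(Z=0) = 104/373, P(Z=1) = 135/373, P(Z=2) = 30/373, P(Z=3) = 104/373

Enumerate traces; 24 have nonzero weight after conditioning:
  (X=0, Z=2, W=0, Y=0) weight 4/819
  (X=0, Z=2, W=0, Y=1) weight 1/273
  (X=0, Z=2, W=1, Y=0) weight 4/819
  (X=0, Z=2, W=1, Y=1) weight 1/273
  (X=0, Z=2, W=2, Y=0) weight 4/819
  (X=0, Z=2, W=2, Y=1) weight 1/273
  (X=1, Z=1, W=0, Y=0) weight 2/91
  (X=1, Z=1, W=0, Y=1) weight 3/182
  (X=2, Z=0, W=0, Y=0) weight 2/135
  (X=2, Z=3, W=0, Y=0) weight 16/945
  … 14 more
Group by Z:
  weight(Z=0) = 4/45
  weight(Z=1) = 3/26
  weight(Z=2) = 1/39
  weight(Z=3) = 4/45
Total weight = 4/45 + 3/26 + 1/39 + 4/45 = 373/1170
P(Z=0 | obs) = 4/45 / 373/1170 = 104/373
P(Z=1 | obs) = 3/26 / 373/1170 = 135/373
P(Z=2 | obs) = 1/39 / 373/1170 = 30/373
P(Z=3 | obs) = 4/45 / 373/1170 = 104/373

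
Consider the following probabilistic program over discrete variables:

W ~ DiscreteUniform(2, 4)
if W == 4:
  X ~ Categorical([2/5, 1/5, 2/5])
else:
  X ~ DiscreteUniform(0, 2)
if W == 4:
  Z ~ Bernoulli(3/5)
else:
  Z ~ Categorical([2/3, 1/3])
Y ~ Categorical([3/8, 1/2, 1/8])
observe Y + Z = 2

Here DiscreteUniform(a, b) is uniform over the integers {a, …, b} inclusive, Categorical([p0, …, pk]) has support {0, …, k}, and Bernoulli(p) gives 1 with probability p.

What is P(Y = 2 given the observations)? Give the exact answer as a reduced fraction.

P(Y = 2 | obs) = 13/51

Enumerate traces; 18 have nonzero weight after conditioning:
  (W=2, X=0, Z=0, Y=2) weight 1/108
  (W=2, X=0, Z=1, Y=1) weight 1/54
  (W=2, X=1, Z=0, Y=2) weight 1/108
  (W=2, X=1, Z=1, Y=1) weight 1/54
  (W=2, X=2, Z=0, Y=2) weight 1/108
  (W=2, X=2, Z=1, Y=1) weight 1/54
  (W=3, X=0, Z=0, Y=2) weight 1/108
  (W=3, X=0, Z=1, Y=1) weight 1/54
  … 10 more
Group by Y:
  weight(Y=1) = 19/90
  weight(Y=2) = 13/180
Total weight = 19/90 + 13/180 = 17/60
P(Y=1 | obs) = 19/90 / 17/60 = 38/51
P(Y=2 | obs) = 13/180 / 17/60 = 13/51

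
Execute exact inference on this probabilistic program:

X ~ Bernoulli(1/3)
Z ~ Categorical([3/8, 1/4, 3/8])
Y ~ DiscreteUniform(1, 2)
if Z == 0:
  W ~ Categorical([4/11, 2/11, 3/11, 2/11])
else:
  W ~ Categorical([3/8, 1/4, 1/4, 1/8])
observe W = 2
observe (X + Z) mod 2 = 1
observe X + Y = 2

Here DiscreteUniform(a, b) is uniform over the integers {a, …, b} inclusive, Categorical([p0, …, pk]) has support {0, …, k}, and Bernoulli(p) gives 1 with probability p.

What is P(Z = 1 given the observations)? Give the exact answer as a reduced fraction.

P(Z = 1 | obs) = 44/113

Enumerate traces; 3 have nonzero weight after conditioning:
  (X=0, Z=1, Y=2, W=2) weight 1/48
  (X=1, Z=0, Y=1, W=2) weight 3/176
  (X=1, Z=2, Y=1, W=2) weight 1/64
Group by Z:
  weight(Z=0) = 3/176
  weight(Z=1) = 1/48
  weight(Z=2) = 1/64
Total weight = 3/176 + 1/48 + 1/64 = 113/2112
P(Z=0 | obs) = 3/176 / 113/2112 = 36/113
P(Z=1 | obs) = 1/48 / 113/2112 = 44/113
P(Z=2 | obs) = 1/64 / 113/2112 = 33/113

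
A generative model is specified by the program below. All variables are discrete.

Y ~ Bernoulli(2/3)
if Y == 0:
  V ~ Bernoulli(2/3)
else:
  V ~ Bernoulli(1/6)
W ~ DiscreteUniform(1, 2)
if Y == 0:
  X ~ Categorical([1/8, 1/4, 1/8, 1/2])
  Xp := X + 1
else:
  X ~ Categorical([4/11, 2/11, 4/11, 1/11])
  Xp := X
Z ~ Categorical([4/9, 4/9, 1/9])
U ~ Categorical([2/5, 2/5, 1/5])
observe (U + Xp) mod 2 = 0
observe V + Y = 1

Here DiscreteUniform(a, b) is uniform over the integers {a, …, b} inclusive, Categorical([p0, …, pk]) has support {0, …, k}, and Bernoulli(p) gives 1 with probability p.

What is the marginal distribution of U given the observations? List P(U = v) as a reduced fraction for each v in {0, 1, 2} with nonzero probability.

P(U=0) = 226/421, P(U=1) = 82/421, P(U=2) = 113/421

Enumerate traces; 72 have nonzero weight after conditioning:
  (Y=0, V=1, W=1, X=0, Z=0, U=1) weight 1/405
  (Y=0, V=1, W=1, X=0, Z=1, U=1) weight 1/405
  (Y=0, V=1, W=1, X=0, Z=2, U=1) weight 1/1620
  (Y=0, V=1, W=1, X=1, Z=0, U=0) weight 2/405
  (Y=0, V=1, W=1, X=1, Z=0, U=2) weight 1/405
  (Y=0, V=1, W=1, X=1, Z=1, U=0) weight 2/405
  (Y=0, V=1, W=1, X=1, Z=1, U=2) weight 1/405
  (Y=0, V=1, W=1, X=1, Z=2, U=0) weight 1/810
  … 64 more
Group by U:
  weight(U=0) = 113/495
  weight(U=1) = 41/495
  weight(U=2) = 113/990
Total weight = 113/495 + 41/495 + 113/990 = 421/990
P(U=0 | obs) = 113/495 / 421/990 = 226/421
P(U=1 | obs) = 41/495 / 421/990 = 82/421
P(U=2 | obs) = 113/990 / 421/990 = 113/421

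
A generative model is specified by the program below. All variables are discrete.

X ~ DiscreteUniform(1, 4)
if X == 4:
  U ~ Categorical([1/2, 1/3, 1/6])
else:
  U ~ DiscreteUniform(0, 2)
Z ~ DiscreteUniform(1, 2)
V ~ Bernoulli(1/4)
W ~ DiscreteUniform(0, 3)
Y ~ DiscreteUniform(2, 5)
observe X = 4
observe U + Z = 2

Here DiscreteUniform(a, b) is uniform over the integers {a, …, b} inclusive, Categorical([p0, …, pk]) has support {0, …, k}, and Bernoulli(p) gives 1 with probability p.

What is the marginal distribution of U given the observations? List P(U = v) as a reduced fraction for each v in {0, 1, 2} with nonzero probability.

Enumerate traces; 64 have nonzero weight after conditioning:
  (X=4, U=0, Z=2, V=0, W=0, Y=2) weight 3/1024
  (X=4, U=0, Z=2, V=0, W=0, Y=3) weight 3/1024
  (X=4, U=0, Z=2, V=0, W=0, Y=4) weight 3/1024
  (X=4, U=0, Z=2, V=0, W=0, Y=5) weight 3/1024
  (X=4, U=0, Z=2, V=0, W=1, Y=2) weight 3/1024
  (X=4, U=0, Z=2, V=0, W=1, Y=3) weight 3/1024
  (X=4, U=0, Z=2, V=0, W=1, Y=4) weight 3/1024
  (X=4, U=0, Z=2, V=0, W=1, Y=5) weight 3/1024
  (X=4, U=1, Z=1, V=0, W=0, Y=2) weight 1/512
  … 55 more
Group by U:
  weight(U=0) = 1/16
  weight(U=1) = 1/24
Total weight = 1/16 + 1/24 = 5/48
P(U=0 | obs) = 1/16 / 5/48 = 3/5
P(U=1 | obs) = 1/24 / 5/48 = 2/5

P(U=0) = 3/5, P(U=1) = 2/5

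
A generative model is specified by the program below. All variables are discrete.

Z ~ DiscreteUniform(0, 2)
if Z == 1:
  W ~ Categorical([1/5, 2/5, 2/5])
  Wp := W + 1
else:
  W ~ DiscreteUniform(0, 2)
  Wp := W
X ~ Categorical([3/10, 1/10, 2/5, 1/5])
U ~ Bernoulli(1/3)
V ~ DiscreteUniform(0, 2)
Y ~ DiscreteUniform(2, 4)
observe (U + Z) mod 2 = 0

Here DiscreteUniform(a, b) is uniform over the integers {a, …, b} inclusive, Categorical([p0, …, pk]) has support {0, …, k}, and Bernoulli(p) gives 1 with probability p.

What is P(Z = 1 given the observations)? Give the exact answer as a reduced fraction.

Enumerate traces; 324 have nonzero weight after conditioning:
  (Z=0, W=0, X=0, U=0, V=0, Y=2) weight 1/405
  (Z=0, W=0, X=0, U=0, V=0, Y=3) weight 1/405
  (Z=0, W=0, X=0, U=0, V=0, Y=4) weight 1/405
  (Z=0, W=0, X=0, U=0, V=1, Y=2) weight 1/405
  (Z=0, W=0, X=0, U=0, V=1, Y=3) weight 1/405
  (Z=0, W=0, X=0, U=0, V=1, Y=4) weight 1/405
  (Z=0, W=0, X=0, U=0, V=2, Y=2) weight 1/405
  (Z=0, W=0, X=0, U=0, V=2, Y=3) weight 1/405
  (Z=1, W=0, X=0, U=1, V=0, Y=2) weight 1/1350
  (Z=2, W=0, X=0, U=0, V=0, Y=2) weight 1/405
  … 314 more
Group by Z:
  weight(Z=0) = 2/9
  weight(Z=1) = 1/9
  weight(Z=2) = 2/9
Total weight = 2/9 + 1/9 + 2/9 = 5/9
P(Z=0 | obs) = 2/9 / 5/9 = 2/5
P(Z=1 | obs) = 1/9 / 5/9 = 1/5
P(Z=2 | obs) = 2/9 / 5/9 = 2/5

P(Z = 1 | obs) = 1/5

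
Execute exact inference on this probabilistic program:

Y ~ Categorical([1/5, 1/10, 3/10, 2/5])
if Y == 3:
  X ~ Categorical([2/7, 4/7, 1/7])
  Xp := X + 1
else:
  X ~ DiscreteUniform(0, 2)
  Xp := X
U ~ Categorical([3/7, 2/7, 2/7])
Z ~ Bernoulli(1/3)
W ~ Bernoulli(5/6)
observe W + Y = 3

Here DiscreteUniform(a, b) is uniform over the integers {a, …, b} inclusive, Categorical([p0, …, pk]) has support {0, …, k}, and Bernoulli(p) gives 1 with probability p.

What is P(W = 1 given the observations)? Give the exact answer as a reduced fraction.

Enumerate traces; 36 have nonzero weight after conditioning:
  (Y=2, X=0, U=0, Z=0, W=1) weight 1/42
  (Y=2, X=0, U=0, Z=1, W=1) weight 1/84
  (Y=2, X=0, U=1, Z=0, W=1) weight 1/63
  (Y=2, X=0, U=1, Z=1, W=1) weight 1/126
  (Y=2, X=0, U=2, Z=0, W=1) weight 1/63
  (Y=2, X=0, U=2, Z=1, W=1) weight 1/126
  (Y=2, X=1, U=0, Z=0, W=1) weight 1/42
  (Y=2, X=1, U=0, Z=1, W=1) weight 1/84
  (Y=3, X=0, U=0, Z=0, W=0) weight 4/735
  … 27 more
Group by W:
  weight(W=0) = 1/15
  weight(W=1) = 1/4
Total weight = 1/15 + 1/4 = 19/60
P(W=0 | obs) = 1/15 / 19/60 = 4/19
P(W=1 | obs) = 1/4 / 19/60 = 15/19

P(W = 1 | obs) = 15/19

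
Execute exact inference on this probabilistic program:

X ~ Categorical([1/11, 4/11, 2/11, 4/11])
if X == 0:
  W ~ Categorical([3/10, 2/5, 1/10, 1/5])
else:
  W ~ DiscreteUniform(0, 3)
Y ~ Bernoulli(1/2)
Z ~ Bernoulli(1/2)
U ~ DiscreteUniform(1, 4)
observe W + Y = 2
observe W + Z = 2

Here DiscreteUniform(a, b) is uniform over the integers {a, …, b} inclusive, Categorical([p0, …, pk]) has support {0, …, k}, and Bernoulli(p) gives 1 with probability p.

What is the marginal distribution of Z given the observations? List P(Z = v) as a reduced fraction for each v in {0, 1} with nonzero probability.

P(Z=0) = 26/55, P(Z=1) = 29/55

Enumerate traces; 32 have nonzero weight after conditioning:
  (X=0, W=1, Y=1, Z=1, U=1) weight 1/440
  (X=0, W=1, Y=1, Z=1, U=2) weight 1/440
  (X=0, W=1, Y=1, Z=1, U=3) weight 1/440
  (X=0, W=1, Y=1, Z=1, U=4) weight 1/440
  (X=0, W=2, Y=0, Z=0, U=1) weight 1/1760
  (X=0, W=2, Y=0, Z=0, U=2) weight 1/1760
  (X=0, W=2, Y=0, Z=0, U=3) weight 1/1760
  (X=0, W=2, Y=0, Z=0, U=4) weight 1/1760
  … 24 more
Group by Z:
  weight(Z=0) = 13/220
  weight(Z=1) = 29/440
Total weight = 13/220 + 29/440 = 1/8
P(Z=0 | obs) = 13/220 / 1/8 = 26/55
P(Z=1 | obs) = 29/440 / 1/8 = 29/55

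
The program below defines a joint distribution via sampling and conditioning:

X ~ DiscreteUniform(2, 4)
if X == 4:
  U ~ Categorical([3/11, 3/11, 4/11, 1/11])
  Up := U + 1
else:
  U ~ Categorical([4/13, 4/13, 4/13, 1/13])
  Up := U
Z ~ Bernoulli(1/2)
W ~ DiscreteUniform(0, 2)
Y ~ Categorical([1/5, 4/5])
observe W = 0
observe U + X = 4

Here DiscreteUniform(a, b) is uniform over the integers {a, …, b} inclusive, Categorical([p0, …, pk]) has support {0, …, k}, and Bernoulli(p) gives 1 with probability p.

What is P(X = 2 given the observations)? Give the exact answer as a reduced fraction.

Enumerate traces; 12 have nonzero weight after conditioning:
  (X=2, U=2, Z=0, W=0, Y=0) weight 2/585
  (X=2, U=2, Z=0, W=0, Y=1) weight 8/585
  (X=2, U=2, Z=1, W=0, Y=0) weight 2/585
  (X=2, U=2, Z=1, W=0, Y=1) weight 8/585
  (X=3, U=1, Z=0, W=0, Y=0) weight 2/585
  (X=3, U=1, Z=0, W=0, Y=1) weight 8/585
  (X=3, U=1, Z=1, W=0, Y=0) weight 2/585
  (X=3, U=1, Z=1, W=0, Y=1) weight 8/585
  (X=4, U=0, Z=0, W=0, Y=0) weight 1/330
  … 3 more
Group by X:
  weight(X=2) = 4/117
  weight(X=3) = 4/117
  weight(X=4) = 1/33
Total weight = 4/117 + 4/117 + 1/33 = 127/1287
P(X=2 | obs) = 4/117 / 127/1287 = 44/127
P(X=3 | obs) = 4/117 / 127/1287 = 44/127
P(X=4 | obs) = 1/33 / 127/1287 = 39/127

P(X = 2 | obs) = 44/127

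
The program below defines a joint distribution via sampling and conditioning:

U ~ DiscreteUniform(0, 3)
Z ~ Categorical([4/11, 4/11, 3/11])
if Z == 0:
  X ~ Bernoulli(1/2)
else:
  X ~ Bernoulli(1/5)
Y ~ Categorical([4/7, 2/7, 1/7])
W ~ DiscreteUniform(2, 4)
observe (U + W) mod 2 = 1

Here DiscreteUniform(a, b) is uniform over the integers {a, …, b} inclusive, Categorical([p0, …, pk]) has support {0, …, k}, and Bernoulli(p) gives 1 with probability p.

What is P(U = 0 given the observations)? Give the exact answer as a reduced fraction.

P(U = 0 | obs) = 1/6

Enumerate traces; 108 have nonzero weight after conditioning:
  (U=0, Z=0, X=0, Y=0, W=3) weight 2/231
  (U=0, Z=0, X=0, Y=1, W=3) weight 1/231
  (U=0, Z=0, X=0, Y=2, W=3) weight 1/462
  (U=0, Z=0, X=1, Y=0, W=3) weight 2/231
  (U=0, Z=0, X=1, Y=1, W=3) weight 1/231
  (U=0, Z=0, X=1, Y=2, W=3) weight 1/462
  (U=0, Z=1, X=0, Y=0, W=3) weight 16/1155
  (U=0, Z=1, X=0, Y=1, W=3) weight 8/1155
  (U=1, Z=0, X=0, Y=0, W=2) weight 2/231
  (U=2, Z=0, X=0, Y=0, W=3) weight 2/231
  … 98 more
Group by U:
  weight(U=0) = 1/12
  weight(U=1) = 1/6
  weight(U=2) = 1/12
  weight(U=3) = 1/6
Total weight = 1/12 + 1/6 + 1/12 + 1/6 = 1/2
P(U=0 | obs) = 1/12 / 1/2 = 1/6
P(U=1 | obs) = 1/6 / 1/2 = 1/3
P(U=2 | obs) = 1/12 / 1/2 = 1/6
P(U=3 | obs) = 1/6 / 1/2 = 1/3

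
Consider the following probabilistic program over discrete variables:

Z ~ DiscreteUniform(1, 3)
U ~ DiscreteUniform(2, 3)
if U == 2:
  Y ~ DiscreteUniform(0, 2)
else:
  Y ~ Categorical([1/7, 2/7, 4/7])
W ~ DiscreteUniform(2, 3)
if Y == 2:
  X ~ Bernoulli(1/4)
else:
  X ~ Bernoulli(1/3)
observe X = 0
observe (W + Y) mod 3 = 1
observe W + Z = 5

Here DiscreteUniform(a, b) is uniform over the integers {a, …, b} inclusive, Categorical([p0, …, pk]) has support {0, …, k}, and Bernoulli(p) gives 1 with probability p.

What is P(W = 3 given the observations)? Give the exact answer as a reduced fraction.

Enumerate traces; 4 have nonzero weight after conditioning:
  (Z=2, U=2, Y=1, W=3, X=0) weight 1/54
  (Z=2, U=3, Y=1, W=3, X=0) weight 1/63
  (Z=3, U=2, Y=2, W=2, X=0) weight 1/48
  (Z=3, U=3, Y=2, W=2, X=0) weight 1/28
Group by W:
  weight(W=2) = 19/336
  weight(W=3) = 13/378
Total weight = 19/336 + 13/378 = 275/3024
P(W=2 | obs) = 19/336 / 275/3024 = 171/275
P(W=3 | obs) = 13/378 / 275/3024 = 104/275

P(W = 3 | obs) = 104/275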